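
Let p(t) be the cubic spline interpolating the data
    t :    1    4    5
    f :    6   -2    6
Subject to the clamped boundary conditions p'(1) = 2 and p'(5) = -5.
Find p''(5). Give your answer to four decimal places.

Put M_i = p'' at the i-th knot. Here h = (3, 1) and Δ = (-8/3, 8), so the interior equations h_(i-1)·M_(i-1) + 2(h_(i-1)+h_i)·M_i + h_i·M_(i+1) = 6(Δ_i − Δ_(i-1)) read
  3·M_0 + 8·M_1 + 1·M_2 = 6(Δ_1 - Δ_0) = 64
Clamped end conditions give two more equations: 2h_0·M_0 + h_0·M_1 = 6(Δ_0 - p'(1)) = -28 and h_1·M_1 + 2h_1·M_2 = 6(p'(5) - Δ_1) = -78.
Hence M_0 = -173/12, M_1 = 39/2, M_2 = -195/4.

-48.7500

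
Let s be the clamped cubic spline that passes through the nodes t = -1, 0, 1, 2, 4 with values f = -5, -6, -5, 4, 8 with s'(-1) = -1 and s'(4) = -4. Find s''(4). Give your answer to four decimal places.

-5.1951

With m_i denoting the second derivative at x_i, h_i = 1, 1, 1, 2, and Δ_i = (y_(i+1) − y_i)/h_i = -1, 1, 9, 2:
  1·m_0 + 4·m_1 + 1·m_2 = 6(Δ_1 - Δ_0) = 12
  1·m_1 + 4·m_2 + 1·m_3 = 6(Δ_2 - Δ_1) = 48
  1·m_2 + 6·m_3 + 2·m_4 = 6(Δ_3 - Δ_2) = -42
Clamped end conditions give two more equations: 2h_0·m_0 + h_0·m_1 = 6(Δ_0 - s'(-1)) = 0 and h_3·m_3 + 2h_3·m_4 = 6(s'(4) - Δ_3) = -36.
Solving the tridiagonal system: m_0 = 12/41, m_1 = -24/41, m_2 = 576/41, m_3 = -312/41, m_4 = -213/41.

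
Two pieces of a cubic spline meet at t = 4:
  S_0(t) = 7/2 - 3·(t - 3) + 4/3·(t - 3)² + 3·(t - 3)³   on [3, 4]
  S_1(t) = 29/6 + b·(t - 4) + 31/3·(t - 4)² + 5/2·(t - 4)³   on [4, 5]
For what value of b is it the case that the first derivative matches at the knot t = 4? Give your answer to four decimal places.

S_0'(t) = -3 + 8/3·(t - 3) + 9·(t - 3)², so S_0'(4) = 26/3. On the right, S_1'(4) = b, so b = 26/3.

8.6667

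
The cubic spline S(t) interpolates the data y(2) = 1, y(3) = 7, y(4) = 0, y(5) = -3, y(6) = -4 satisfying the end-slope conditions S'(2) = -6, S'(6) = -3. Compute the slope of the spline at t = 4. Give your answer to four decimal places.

-8.1429

Write σ_i for S''(x_i). With h_i = 1, 1, 1, 1 and divided differences Δ_i = 6, -7, -3, -1, the continuity of S' gives the tridiagonal system
  1·σ_0 + 4·σ_1 + 1·σ_2 = 6(Δ_1 - Δ_0) = -78
  1·σ_1 + 4·σ_2 + 1·σ_3 = 6(Δ_2 - Δ_1) = 24
  1·σ_2 + 4·σ_3 + 1·σ_4 = 6(Δ_3 - Δ_2) = 12
Clamped end conditions give two more equations: 2h_0·σ_0 + h_0·σ_1 = 6(Δ_0 - S'(2)) = 72 and h_3·σ_3 + 2h_3·σ_4 = 6(S'(6) - Δ_3) = -12.
Forward elimination and back-substitution give σ_0 = 381/7, σ_1 = -258/7, σ_2 = 15, σ_3 = 6/7, σ_4 = -45/7.
On [4, 5], S'(t) = b_2 + 2c_2·(t - 4) + 3d_2·(t - 4)² with b_2 = Δ_2 - h_2(2σ_2 + σ_3)/6 = -57/7, c_2 = σ_2/2 = 15/2, d_2 = (σ_3 - σ_2)/(6h_2) = -33/14. So S'(4) = -57/7.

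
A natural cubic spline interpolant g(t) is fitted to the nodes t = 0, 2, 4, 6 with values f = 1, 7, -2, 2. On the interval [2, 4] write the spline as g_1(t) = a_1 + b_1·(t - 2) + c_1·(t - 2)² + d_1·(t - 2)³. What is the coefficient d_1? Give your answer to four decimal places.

1.1667

Write M_i for g''(x_i). With h_i = 2, 2, 2 and divided differences Δ_i = 3, -9/2, 2, the continuity of g' gives the tridiagonal system
  2·M_0 + 8·M_1 + 2·M_2 = 6(Δ_1 - Δ_0) = -45
  2·M_1 + 8·M_2 + 2·M_3 = 6(Δ_2 - Δ_1) = 39
Natural end conditions: M_0 = M_3 = 0.
Hence M_0 = 0, M_1 = -73/10, M_2 = 67/10, M_3 = 0.
On [2, 4], with g_1(t) = a_1 + b_1·(t - 2) + c_1·(t - 2)² + d_1·(t - 2)³: c_1 = M_1/2 = -73/20, d_1 = (M_2 - M_1)/(6h_1) = 7/6, b_1 = Δ_1 - h_1(2M_1 + M_2)/6 = -28/15.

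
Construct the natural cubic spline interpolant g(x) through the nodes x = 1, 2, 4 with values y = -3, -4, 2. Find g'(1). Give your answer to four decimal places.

Write M_i for g''(x_i). With h_i = 1, 2 and divided differences Δ_i = -1, 3, the continuity of g' gives the tridiagonal system
  1·M_0 + 6·M_1 + 2·M_2 = 6(Δ_1 - Δ_0) = 24
Natural end conditions: M_0 = M_2 = 0.
Forward elimination and back-substitution give M_0 = 0, M_1 = 4, M_2 = 0.
On [1, 2], g'(x) = b_0 + 2c_0·(x - 1) + 3d_0·(x - 1)² with b_0 = Δ_0 - h_0(2M_0 + M_1)/6 = -5/3, c_0 = M_0/2 = 0, d_0 = (M_1 - M_0)/(6h_0) = 2/3. So g'(1) = -5/3.

-1.6667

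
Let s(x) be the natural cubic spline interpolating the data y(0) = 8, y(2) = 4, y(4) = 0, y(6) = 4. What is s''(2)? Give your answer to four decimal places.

-0.8000

With σ_i denoting the second derivative at x_i, h_i = 2, 2, 2, and Δ_i = (y_(i+1) − y_i)/h_i = -2, -2, 2:
  2·σ_0 + 8·σ_1 + 2·σ_2 = 6(Δ_1 - Δ_0) = 0
  2·σ_1 + 8·σ_2 + 2·σ_3 = 6(Δ_2 - Δ_1) = 24
Natural end conditions: σ_0 = σ_3 = 0.
Solving: σ_0 = 0, σ_1 = -4/5, σ_2 = 16/5, σ_3 = 0.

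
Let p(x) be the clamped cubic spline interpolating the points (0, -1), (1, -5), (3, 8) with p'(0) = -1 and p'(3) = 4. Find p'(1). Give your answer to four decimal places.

-1.0833

With m_i denoting the second derivative at x_i, h_i = 1, 2, and Δ_i = (y_(i+1) − y_i)/h_i = -4, 13/2:
  1·m_0 + 6·m_1 + 2·m_2 = 6(Δ_1 - Δ_0) = 63
Clamped end conditions give two more equations: 2h_0·m_0 + h_0·m_1 = 6(Δ_0 - p'(0)) = -18 and h_1·m_1 + 2h_1·m_2 = 6(p'(3) - Δ_1) = -15.
Hence m_0 = -107/6, m_1 = 53/3, m_2 = -151/12.
On [1, 3], p'(x) = b_1 + 2c_1·(x - 1) + 3d_1·(x - 1)² with b_1 = Δ_1 - h_1(2m_1 + m_2)/6 = -13/12, c_1 = m_1/2 = 53/6, d_1 = (m_2 - m_1)/(6h_1) = -121/48. So p'(1) = -13/12.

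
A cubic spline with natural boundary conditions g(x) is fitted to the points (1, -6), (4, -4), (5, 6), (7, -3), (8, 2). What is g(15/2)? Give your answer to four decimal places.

-1.5458

Write M_i for g''(x_i). With h_i = 3, 1, 2, 1 and divided differences Δ_i = 2/3, 10, -9/2, 5, the continuity of g' gives the tridiagonal system
  3·M_0 + 8·M_1 + 1·M_2 = 6(Δ_1 - Δ_0) = 56
  1·M_1 + 6·M_2 + 2·M_3 = 6(Δ_2 - Δ_1) = -87
  2·M_2 + 6·M_3 + 1·M_4 = 6(Δ_3 - Δ_2) = 57
Natural end conditions: M_0 = M_4 = 0.
Hence M_0 = 0, M_1 = 1214/125, M_2 = -2712/125, M_3 = 4183/250, M_4 = 0.
On [7, 8], g(x) = -3 - 433/750·(x - 7) + 4183/500·(x - 7)² - 4183/1500·(x - 7)³.
With (x - 7) = 1/2: g(15/2) = -6183/4000.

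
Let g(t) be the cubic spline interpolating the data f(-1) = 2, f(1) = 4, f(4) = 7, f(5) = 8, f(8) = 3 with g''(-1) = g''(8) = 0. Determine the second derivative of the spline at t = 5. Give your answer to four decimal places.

Let σ_i = g''(x_i). Step sizes h_i = 2, 3, 1, 3; slopes of the chords Δ_i = (y_(i+1) - y_i)/h_i = 1, 1, 1, -5/3.
  2·σ_0 + 10·σ_1 + 3·σ_2 = 6(Δ_1 - Δ_0) = 0
  3·σ_1 + 8·σ_2 + 1·σ_3 = 6(Δ_2 - Δ_1) = 0
  1·σ_2 + 8·σ_3 + 3·σ_4 = 6(Δ_3 - Δ_2) = -16
Natural end conditions: σ_0 = σ_4 = 0.
Solving the tridiagonal system: σ_0 = 0, σ_1 = -8/93, σ_2 = 80/279, σ_3 = -568/279, σ_4 = 0.

-2.0358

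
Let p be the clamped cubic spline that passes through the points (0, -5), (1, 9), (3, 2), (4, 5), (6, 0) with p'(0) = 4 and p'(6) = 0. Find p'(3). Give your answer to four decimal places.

-1.3387

Let m_i = p''(x_i). Step sizes h_i = 1, 2, 1, 2; slopes of the chords Δ_i = (y_(i+1) - y_i)/h_i = 14, -7/2, 3, -5/2.
  1·m_0 + 6·m_1 + 2·m_2 = 6(Δ_1 - Δ_0) = -105
  2·m_1 + 6·m_2 + 1·m_3 = 6(Δ_2 - Δ_1) = 39
  1·m_2 + 6·m_3 + 2·m_4 = 6(Δ_3 - Δ_2) = -33
Clamped end conditions give two more equations: 2h_0·m_0 + h_0·m_1 = 6(Δ_0 - p'(0)) = 60 and h_3·m_3 + 2h_3·m_4 = 6(p'(6) - Δ_3) = 15.
Hence m_0 = 4252/93, m_1 = -2924/93, m_2 = 3527/186, m_3 = -1106/93, m_4 = 3607/372.
On [3, 4], p'(x) = b_2 + 2c_2·(x - 3) + 3d_2·(x - 3)² with b_2 = Δ_2 - h_2(2m_2 + m_3)/6 = -83/62, c_2 = m_2/2 = 3527/372, d_2 = (m_3 - m_2)/(6h_2) = -1913/372. So p'(3) = -83/62.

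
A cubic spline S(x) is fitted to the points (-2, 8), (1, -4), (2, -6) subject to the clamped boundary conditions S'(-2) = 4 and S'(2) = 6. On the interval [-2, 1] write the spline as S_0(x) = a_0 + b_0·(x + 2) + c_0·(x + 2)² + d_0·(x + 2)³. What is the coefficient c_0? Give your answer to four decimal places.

-4.5000

Let M_i = S''(x_i). Step sizes h_i = 3, 1; slopes of the chords Δ_i = (y_(i+1) - y_i)/h_i = -4, -2.
  3·M_0 + 8·M_1 + 1·M_2 = 6(Δ_1 - Δ_0) = 12
Clamped end conditions give two more equations: 2h_0·M_0 + h_0·M_1 = 6(Δ_0 - S'(-2)) = -48 and h_1·M_1 + 2h_1·M_2 = 6(S'(2) - Δ_1) = 48.
Hence M_0 = -9, M_1 = 2, M_2 = 23.
On [-2, 1], with S_0(x) = a_0 + b_0·(x + 2) + c_0·(x + 2)² + d_0·(x + 2)³: c_0 = M_0/2 = -9/2, d_0 = (M_1 - M_0)/(6h_0) = 11/18, b_0 = Δ_0 - h_0(2M_0 + M_1)/6 = 4.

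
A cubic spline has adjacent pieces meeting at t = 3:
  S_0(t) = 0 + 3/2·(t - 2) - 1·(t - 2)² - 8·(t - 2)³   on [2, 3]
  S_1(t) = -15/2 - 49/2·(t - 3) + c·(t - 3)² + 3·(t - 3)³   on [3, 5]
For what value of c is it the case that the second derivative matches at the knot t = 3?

-25

S_0''(t) = -2 - 48·(t - 2), so S_0''(3) = -50. On the right, S_1''(3) = 2c, so c = -25.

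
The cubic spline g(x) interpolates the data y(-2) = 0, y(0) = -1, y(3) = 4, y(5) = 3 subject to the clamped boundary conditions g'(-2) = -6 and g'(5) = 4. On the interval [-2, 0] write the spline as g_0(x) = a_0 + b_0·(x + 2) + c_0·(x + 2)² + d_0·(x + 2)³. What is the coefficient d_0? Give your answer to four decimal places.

Write M_i for g''(x_i). With h_i = 2, 3, 2 and divided differences Δ_i = -1/2, 5/3, -1/2, the continuity of g' gives the tridiagonal system
  2·M_0 + 10·M_1 + 3·M_2 = 6(Δ_1 - Δ_0) = 13
  3·M_1 + 10·M_2 + 2·M_3 = 6(Δ_2 - Δ_1) = -13
Clamped end conditions give two more equations: 2h_0·M_0 + h_0·M_1 = 6(Δ_0 - g'(-2)) = 33 and h_2·M_2 + 2h_2·M_3 = 6(g'(5) - Δ_2) = 27.
Forward elimination and back-substitution give M_0 = 95/12, M_1 = 2/3, M_2 = -19/6, M_3 = 25/3.
On [-2, 0], with g_0(x) = a_0 + b_0·(x + 2) + c_0·(x + 2)² + d_0·(x + 2)³: c_0 = M_0/2 = 95/24, d_0 = (M_1 - M_0)/(6h_0) = -29/48, b_0 = Δ_0 - h_0(2M_0 + M_1)/6 = -6.

-0.6042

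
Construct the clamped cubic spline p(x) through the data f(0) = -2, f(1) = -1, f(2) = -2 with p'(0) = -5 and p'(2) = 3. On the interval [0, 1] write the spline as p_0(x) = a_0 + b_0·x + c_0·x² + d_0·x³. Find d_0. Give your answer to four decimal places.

Let σ_i = p''(x_i). Step sizes h_i = 1, 1; slopes of the chords Δ_i = (y_(i+1) - y_i)/h_i = 1, -1.
  1·σ_0 + 4·σ_1 + 1·σ_2 = 6(Δ_1 - Δ_0) = -12
Clamped end conditions give two more equations: 2h_0·σ_0 + h_0·σ_1 = 6(Δ_0 - p'(0)) = 36 and h_1·σ_1 + 2h_1·σ_2 = 6(p'(2) - Δ_1) = 24.
Solving: σ_0 = 25, σ_1 = -14, σ_2 = 19.
On [0, 1], with p_0(x) = a_0 + b_0·x + c_0·x² + d_0·x³: c_0 = σ_0/2 = 25/2, d_0 = (σ_1 - σ_0)/(6h_0) = -13/2, b_0 = Δ_0 - h_0(2σ_0 + σ_1)/6 = -5.

-6.5000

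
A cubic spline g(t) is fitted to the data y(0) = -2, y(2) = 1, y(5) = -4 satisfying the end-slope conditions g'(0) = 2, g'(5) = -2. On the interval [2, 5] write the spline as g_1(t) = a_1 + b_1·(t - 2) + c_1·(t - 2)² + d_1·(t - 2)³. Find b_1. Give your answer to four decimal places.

Let m_i = g''(x_i). Step sizes h_i = 2, 3; slopes of the chords Δ_i = (y_(i+1) - y_i)/h_i = 3/2, -5/3.
  2·m_0 + 10·m_1 + 3·m_2 = 6(Δ_1 - Δ_0) = -19
Clamped end conditions give two more equations: 2h_0·m_0 + h_0·m_1 = 6(Δ_0 - g'(0)) = -3 and h_1·m_1 + 2h_1·m_2 = 6(g'(5) - Δ_1) = -2.
Solving the tridiagonal system: m_0 = 7/20, m_1 = -11/5, m_2 = 23/30.
On [2, 5], with g_1(t) = a_1 + b_1·(t - 2) + c_1·(t - 2)² + d_1·(t - 2)³: c_1 = m_1/2 = -11/10, d_1 = (m_2 - m_1)/(6h_1) = 89/540, b_1 = Δ_1 - h_1(2m_1 + m_2)/6 = 3/20.

0.1500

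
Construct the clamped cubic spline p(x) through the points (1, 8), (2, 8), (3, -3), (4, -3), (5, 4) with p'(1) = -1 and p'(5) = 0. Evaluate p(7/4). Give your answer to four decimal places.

8.7743

Write M_i for p''(x_i). With h_i = 1, 1, 1, 1 and divided differences Δ_i = 0, -11, 0, 7, the continuity of p' gives the tridiagonal system
  1·M_0 + 4·M_1 + 1·M_2 = 6(Δ_1 - Δ_0) = -66
  1·M_1 + 4·M_2 + 1·M_3 = 6(Δ_2 - Δ_1) = 66
  1·M_2 + 4·M_3 + 1·M_4 = 6(Δ_3 - Δ_2) = 42
Clamped end conditions give two more equations: 2h_0·M_0 + h_0·M_1 = 6(Δ_0 - p'(1)) = 6 and h_3·M_3 + 2h_3·M_4 = 6(p'(5) - Δ_3) = -42.
Solving: M_0 = 439/28, M_1 = -355/14, M_2 = 79/4, M_3 = 173/14, M_4 = -761/28.
On [1, 2], p(x) = 8 - 1·(x - 1) + 439/56·(x - 1)² - 383/56·(x - 1)³.
With (x - 1) = 3/4: p(7/4) = 31447/3584.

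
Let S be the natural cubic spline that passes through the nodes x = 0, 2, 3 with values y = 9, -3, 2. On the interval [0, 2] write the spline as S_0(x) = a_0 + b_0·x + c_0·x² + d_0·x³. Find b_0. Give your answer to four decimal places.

-9.6667

Write M_i for S''(x_i). With h_i = 2, 1 and divided differences Δ_i = -6, 5, the continuity of S' gives the tridiagonal system
  2·M_0 + 6·M_1 + 1·M_2 = 6(Δ_1 - Δ_0) = 66
Natural end conditions: M_0 = M_2 = 0.
Forward elimination and back-substitution give M_0 = 0, M_1 = 11, M_2 = 0.
On [0, 2], with S_0(x) = a_0 + b_0·x + c_0·x² + d_0·x³: c_0 = M_0/2 = 0, d_0 = (M_1 - M_0)/(6h_0) = 11/12, b_0 = Δ_0 - h_0(2M_0 + M_1)/6 = -29/3.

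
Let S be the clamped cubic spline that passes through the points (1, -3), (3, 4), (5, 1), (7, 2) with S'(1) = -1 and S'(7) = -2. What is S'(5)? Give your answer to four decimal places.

-0.7333

Let σ_i = S''(x_i). Step sizes h_i = 2, 2, 2; slopes of the chords Δ_i = (y_(i+1) - y_i)/h_i = 7/2, -3/2, 1/2.
  2·σ_0 + 8·σ_1 + 2·σ_2 = 6(Δ_1 - Δ_0) = -30
  2·σ_1 + 8·σ_2 + 2·σ_3 = 6(Δ_2 - Δ_1) = 12
Clamped end conditions give two more equations: 2h_0·σ_0 + h_0·σ_1 = 6(Δ_0 - S'(1)) = 27 and h_2·σ_2 + 2h_2·σ_3 = 6(S'(7) - Δ_2) = -15.
Solving the tridiagonal system: σ_0 = 317/30, σ_1 = -229/30, σ_2 = 149/30, σ_3 = -187/30.
On [5, 7], S'(t) = b_2 + 2c_2·(t - 5) + 3d_2·(t - 5)² with b_2 = Δ_2 - h_2(2σ_2 + σ_3)/6 = -11/15, c_2 = σ_2/2 = 149/60, d_2 = (σ_3 - σ_2)/(6h_2) = -14/15. So S'(5) = -11/15.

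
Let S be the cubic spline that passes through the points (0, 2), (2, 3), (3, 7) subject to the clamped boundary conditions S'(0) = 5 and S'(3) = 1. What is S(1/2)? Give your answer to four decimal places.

3.2734

Write M_i for S''(x_i). With h_i = 2, 1 and divided differences Δ_i = 1/2, 4, the continuity of S' gives the tridiagonal system
  2·M_0 + 6·M_1 + 1·M_2 = 6(Δ_1 - Δ_0) = 21
Clamped end conditions give two more equations: 2h_0·M_0 + h_0·M_1 = 6(Δ_0 - S'(0)) = -27 and h_1·M_1 + 2h_1·M_2 = 6(S'(3) - Δ_1) = -18.
Forward elimination and back-substitution give M_0 = -139/12, M_1 = 29/3, M_2 = -83/6.
On [0, 2], S(x) = 2 + 5·x - 139/24·x² + 85/48·x³.
With x = 1/2: S(1/2) = 419/128.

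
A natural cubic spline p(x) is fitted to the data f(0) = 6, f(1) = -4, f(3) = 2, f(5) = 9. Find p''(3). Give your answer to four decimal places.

Put σ_i = p'' at the i-th knot. Here h = (1, 2, 2) and Δ = (-10, 3, 7/2), so the interior equations h_(i-1)·σ_(i-1) + 2(h_(i-1)+h_i)·σ_i + h_i·σ_(i+1) = 6(Δ_i − Δ_(i-1)) read
  1·σ_0 + 6·σ_1 + 2·σ_2 = 6(Δ_1 - Δ_0) = 78
  2·σ_1 + 8·σ_2 + 2·σ_3 = 6(Δ_2 - Δ_1) = 3
Natural end conditions: σ_0 = σ_3 = 0.
Solving the tridiagonal system: σ_0 = 0, σ_1 = 309/22, σ_2 = -69/22, σ_3 = 0.

-3.1364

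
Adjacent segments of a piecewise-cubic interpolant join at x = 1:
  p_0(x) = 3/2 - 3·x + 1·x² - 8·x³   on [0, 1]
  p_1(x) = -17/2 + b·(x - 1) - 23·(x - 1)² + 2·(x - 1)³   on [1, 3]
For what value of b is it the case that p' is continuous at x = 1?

-25

p_0'(x) = -3 + 2·x - 24·x², so p_0'(1) = -25. On the right, p_1'(1) = b, so b = -25.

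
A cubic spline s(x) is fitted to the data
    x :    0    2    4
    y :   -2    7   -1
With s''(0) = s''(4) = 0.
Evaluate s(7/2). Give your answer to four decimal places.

Write σ_i for s''(x_i). With h_i = 2, 2 and divided differences Δ_i = 9/2, -4, the continuity of s' gives the tridiagonal system
  2·σ_0 + 8·σ_1 + 2·σ_2 = 6(Δ_1 - Δ_0) = -51
Natural end conditions: σ_0 = σ_2 = 0.
Solving the tridiagonal system: σ_0 = 0, σ_1 = -51/8, σ_2 = 0.
On [2, 4], s(x) = 7 + 1/4·(x - 2) - 51/16·(x - 2)² + 17/32·(x - 2)³.
With (x - 2) = 3/2: s(7/2) = 511/256.

1.9961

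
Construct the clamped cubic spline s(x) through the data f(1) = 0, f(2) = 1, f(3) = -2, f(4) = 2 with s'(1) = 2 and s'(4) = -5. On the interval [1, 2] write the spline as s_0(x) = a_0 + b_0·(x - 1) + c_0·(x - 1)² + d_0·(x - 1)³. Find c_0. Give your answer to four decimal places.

1.6667

Let M_i = s''(x_i). Step sizes h_i = 1, 1, 1; slopes of the chords Δ_i = (y_(i+1) - y_i)/h_i = 1, -3, 4.
  1·M_0 + 4·M_1 + 1·M_2 = 6(Δ_1 - Δ_0) = -24
  1·M_1 + 4·M_2 + 1·M_3 = 6(Δ_2 - Δ_1) = 42
Clamped end conditions give two more equations: 2h_0·M_0 + h_0·M_1 = 6(Δ_0 - s'(1)) = -6 and h_2·M_2 + 2h_2·M_3 = 6(s'(4) - Δ_2) = -54.
Solving the tridiagonal system: M_0 = 10/3, M_1 = -38/3, M_2 = 70/3, M_3 = -116/3.
On [1, 2], with s_0(x) = a_0 + b_0·(x - 1) + c_0·(x - 1)² + d_0·(x - 1)³: c_0 = M_0/2 = 5/3, d_0 = (M_1 - M_0)/(6h_0) = -8/3, b_0 = Δ_0 - h_0(2M_0 + M_1)/6 = 2.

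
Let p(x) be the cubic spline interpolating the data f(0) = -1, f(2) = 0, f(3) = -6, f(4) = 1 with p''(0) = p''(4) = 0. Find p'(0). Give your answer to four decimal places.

3.8913

Write M_i for p''(x_i). With h_i = 2, 1, 1 and divided differences Δ_i = 1/2, -6, 7, the continuity of p' gives the tridiagonal system
  2·M_0 + 6·M_1 + 1·M_2 = 6(Δ_1 - Δ_0) = -39
  1·M_1 + 4·M_2 + 1·M_3 = 6(Δ_2 - Δ_1) = 78
Natural end conditions: M_0 = M_3 = 0.
Solving the tridiagonal system: M_0 = 0, M_1 = -234/23, M_2 = 507/23, M_3 = 0.
On [0, 2], p'(x) = b_0 + 2c_0·x + 3d_0·x² with b_0 = Δ_0 - h_0(2M_0 + M_1)/6 = 179/46, c_0 = M_0/2 = 0, d_0 = (M_1 - M_0)/(6h_0) = -39/46. So p'(0) = 179/46.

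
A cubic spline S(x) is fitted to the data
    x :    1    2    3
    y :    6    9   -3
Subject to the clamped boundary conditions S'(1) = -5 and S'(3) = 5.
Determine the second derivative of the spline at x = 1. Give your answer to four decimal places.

51.5000

Put M_i = S'' at the i-th knot. Here h = (1, 1) and Δ = (3, -12), so the interior equations h_(i-1)·M_(i-1) + 2(h_(i-1)+h_i)·M_i + h_i·M_(i+1) = 6(Δ_i − Δ_(i-1)) read
  1·M_0 + 4·M_1 + 1·M_2 = 6(Δ_1 - Δ_0) = -90
Clamped end conditions give two more equations: 2h_0·M_0 + h_0·M_1 = 6(Δ_0 - S'(1)) = 48 and h_1·M_1 + 2h_1·M_2 = 6(S'(3) - Δ_1) = 102.
Solving the tridiagonal system: M_0 = 103/2, M_1 = -55, M_2 = 157/2.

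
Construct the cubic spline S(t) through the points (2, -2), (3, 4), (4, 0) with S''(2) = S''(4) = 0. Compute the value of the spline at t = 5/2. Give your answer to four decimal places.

Put σ_i = S'' at the i-th knot. Here h = (1, 1) and Δ = (6, -4), so the interior equations h_(i-1)·σ_(i-1) + 2(h_(i-1)+h_i)·σ_i + h_i·σ_(i+1) = 6(Δ_i − Δ_(i-1)) read
  1·σ_0 + 4·σ_1 + 1·σ_2 = 6(Δ_1 - Δ_0) = -60
Natural end conditions: σ_0 = σ_2 = 0.
Solving the tridiagonal system: σ_0 = 0, σ_1 = -15, σ_2 = 0.
On [2, 3], S(t) = -2 + 17/2·(t - 2) + 0·(t - 2)² - 5/2·(t - 2)³.
With (t - 2) = 1/2: S(5/2) = 31/16.

1.9375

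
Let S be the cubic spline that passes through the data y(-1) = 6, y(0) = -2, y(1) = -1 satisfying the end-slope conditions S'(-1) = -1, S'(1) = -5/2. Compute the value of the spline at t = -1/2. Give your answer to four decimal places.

Write M_i for S''(x_i). With h_i = 1, 1 and divided differences Δ_i = -8, 1, the continuity of S' gives the tridiagonal system
  1·M_0 + 4·M_1 + 1·M_2 = 6(Δ_1 - Δ_0) = 54
Clamped end conditions give two more equations: 2h_0·M_0 + h_0·M_1 = 6(Δ_0 - S'(-1)) = -42 and h_1·M_1 + 2h_1·M_2 = 6(S'(1) - Δ_1) = -21.
Hence M_0 = -141/4, M_1 = 57/2, M_2 = -99/4.
On [-1, 0], S(t) = 6 - 1·(t + 1) - 141/8·(t + 1)² + 85/8·(t + 1)³.
With (t + 1) = 1/2: S(-1/2) = 155/64.

2.4219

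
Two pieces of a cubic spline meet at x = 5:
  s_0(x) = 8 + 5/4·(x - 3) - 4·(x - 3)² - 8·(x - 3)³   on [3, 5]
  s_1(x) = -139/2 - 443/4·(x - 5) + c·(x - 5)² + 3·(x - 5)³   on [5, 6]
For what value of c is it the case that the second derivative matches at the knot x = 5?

s_0''(x) = -8 - 48·(x - 3), so s_0''(5) = -104. On the right, s_1''(5) = 2c, so c = -52.

-52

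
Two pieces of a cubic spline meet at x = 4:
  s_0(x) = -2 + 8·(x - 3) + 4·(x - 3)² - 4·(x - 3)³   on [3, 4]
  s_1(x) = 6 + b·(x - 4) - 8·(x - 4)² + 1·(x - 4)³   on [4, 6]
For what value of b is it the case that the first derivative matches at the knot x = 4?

s_0'(x) = 8 + 8·(x - 3) - 12·(x - 3)², so s_0'(4) = 4. On the right, s_1'(4) = b, so b = 4.

4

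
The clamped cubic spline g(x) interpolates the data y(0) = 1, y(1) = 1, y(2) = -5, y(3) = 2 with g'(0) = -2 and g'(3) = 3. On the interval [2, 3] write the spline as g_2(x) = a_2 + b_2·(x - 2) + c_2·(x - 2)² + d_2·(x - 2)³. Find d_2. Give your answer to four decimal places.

With M_i denoting the second derivative at x_i, h_i = 1, 1, 1, and Δ_i = (y_(i+1) − y_i)/h_i = 0, -6, 7:
  1·M_0 + 4·M_1 + 1·M_2 = 6(Δ_1 - Δ_0) = -36
  1·M_1 + 4·M_2 + 1·M_3 = 6(Δ_2 - Δ_1) = 78
Clamped end conditions give two more equations: 2h_0·M_0 + h_0·M_1 = 6(Δ_0 - g'(0)) = 12 and h_2·M_2 + 2h_2·M_3 = 6(g'(3) - Δ_2) = -24.
Solving the tridiagonal system: M_0 = 248/15, M_1 = -316/15, M_2 = 476/15, M_3 = -418/15.
On [2, 3], with g_2(x) = a_2 + b_2·(x - 2) + c_2·(x - 2)² + d_2·(x - 2)³: c_2 = M_2/2 = 238/15, d_2 = (M_3 - M_2)/(6h_2) = -149/15, b_2 = Δ_2 - h_2(2M_2 + M_3)/6 = 16/15.

-9.9333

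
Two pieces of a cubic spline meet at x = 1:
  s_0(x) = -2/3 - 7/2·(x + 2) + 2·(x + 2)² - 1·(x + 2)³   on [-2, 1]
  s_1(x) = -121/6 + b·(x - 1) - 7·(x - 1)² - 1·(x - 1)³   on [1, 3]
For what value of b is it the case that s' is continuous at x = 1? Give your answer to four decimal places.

s_0'(x) = -7/2 + 4·(x + 2) - 3·(x + 2)², so s_0'(1) = -37/2. On the right, s_1'(1) = b, so b = -37/2.

-18.5000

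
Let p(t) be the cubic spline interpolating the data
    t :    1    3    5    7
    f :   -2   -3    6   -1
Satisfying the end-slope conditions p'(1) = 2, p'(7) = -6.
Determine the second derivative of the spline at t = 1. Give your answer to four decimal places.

Write m_i for p''(x_i). With h_i = 2, 2, 2 and divided differences Δ_i = -1/2, 9/2, -7/2, the continuity of p' gives the tridiagonal system
  2·m_0 + 8·m_1 + 2·m_2 = 6(Δ_1 - Δ_0) = 30
  2·m_1 + 8·m_2 + 2·m_3 = 6(Δ_2 - Δ_1) = -48
Clamped end conditions give two more equations: 2h_0·m_0 + h_0·m_1 = 6(Δ_0 - p'(1)) = -15 and h_2·m_2 + 2h_2·m_3 = 6(p'(7) - Δ_2) = -15.
Solving: m_0 = -227/30, m_1 = 229/30, m_2 = -239/30, m_3 = 7/30.

-7.5667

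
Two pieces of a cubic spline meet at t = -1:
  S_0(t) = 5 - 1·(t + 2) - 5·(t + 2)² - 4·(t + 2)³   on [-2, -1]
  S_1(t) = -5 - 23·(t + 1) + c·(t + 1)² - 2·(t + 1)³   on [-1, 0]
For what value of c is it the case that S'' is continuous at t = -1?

-17

S_0''(t) = -10 - 24·(t + 2), so S_0''(-1) = -34. On the right, S_1''(-1) = 2c, so c = -17.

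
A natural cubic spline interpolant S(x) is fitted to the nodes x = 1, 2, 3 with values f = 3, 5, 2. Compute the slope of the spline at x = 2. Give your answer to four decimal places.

Let σ_i = S''(x_i). Step sizes h_i = 1, 1; slopes of the chords Δ_i = (y_(i+1) - y_i)/h_i = 2, -3.
  1·σ_0 + 4·σ_1 + 1·σ_2 = 6(Δ_1 - Δ_0) = -30
Natural end conditions: σ_0 = σ_2 = 0.
Solving: σ_0 = 0, σ_1 = -15/2, σ_2 = 0.
On [2, 3], S'(x) = b_1 + 2c_1·(x - 2) + 3d_1·(x - 2)² with b_1 = Δ_1 - h_1(2σ_1 + σ_2)/6 = -1/2, c_1 = σ_1/2 = -15/4, d_1 = (σ_2 - σ_1)/(6h_1) = 5/4. So S'(2) = -1/2.

-0.5000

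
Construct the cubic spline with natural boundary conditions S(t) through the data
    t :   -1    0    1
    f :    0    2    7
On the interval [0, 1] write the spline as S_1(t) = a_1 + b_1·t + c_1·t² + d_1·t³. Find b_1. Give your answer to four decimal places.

Write M_i for S''(x_i). With h_i = 1, 1 and divided differences Δ_i = 2, 5, the continuity of S' gives the tridiagonal system
  1·M_0 + 4·M_1 + 1·M_2 = 6(Δ_1 - Δ_0) = 18
Natural end conditions: M_0 = M_2 = 0.
Forward elimination and back-substitution give M_0 = 0, M_1 = 9/2, M_2 = 0.
On [0, 1], with S_1(t) = a_1 + b_1·t + c_1·t² + d_1·t³: c_1 = M_1/2 = 9/4, d_1 = (M_2 - M_1)/(6h_1) = -3/4, b_1 = Δ_1 - h_1(2M_1 + M_2)/6 = 7/2.

3.5000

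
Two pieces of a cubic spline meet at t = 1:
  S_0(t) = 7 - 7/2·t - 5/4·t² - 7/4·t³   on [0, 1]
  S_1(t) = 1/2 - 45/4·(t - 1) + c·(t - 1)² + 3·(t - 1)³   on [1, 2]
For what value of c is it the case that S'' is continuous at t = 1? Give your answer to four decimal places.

-6.5000

S_0''(t) = -5/2 - 21/2·t, so S_0''(1) = -13. On the right, S_1''(1) = 2c, so c = -13/2.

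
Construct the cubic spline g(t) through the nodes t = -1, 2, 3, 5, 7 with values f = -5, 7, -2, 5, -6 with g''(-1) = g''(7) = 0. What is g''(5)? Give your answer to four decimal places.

-11.3198

Let M_i = g''(x_i). Step sizes h_i = 3, 1, 2, 2; slopes of the chords Δ_i = (y_(i+1) - y_i)/h_i = 4, -9, 7/2, -11/2.
  3·M_0 + 8·M_1 + 1·M_2 = 6(Δ_1 - Δ_0) = -78
  1·M_1 + 6·M_2 + 2·M_3 = 6(Δ_2 - Δ_1) = 75
  2·M_2 + 8·M_3 + 2·M_4 = 6(Δ_3 - Δ_2) = -54
Natural end conditions: M_0 = M_4 = 0.
Forward elimination and back-substitution give M_0 = 0, M_1 = -1035/86, M_2 = 786/43, M_3 = -1947/172, M_4 = 0.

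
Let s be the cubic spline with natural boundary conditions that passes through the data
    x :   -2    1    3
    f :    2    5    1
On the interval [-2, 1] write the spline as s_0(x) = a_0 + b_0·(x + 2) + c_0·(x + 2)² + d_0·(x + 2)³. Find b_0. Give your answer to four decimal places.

Write M_i for s''(x_i). With h_i = 3, 2 and divided differences Δ_i = 1, -2, the continuity of s' gives the tridiagonal system
  3·M_0 + 10·M_1 + 2·M_2 = 6(Δ_1 - Δ_0) = -18
Natural end conditions: M_0 = M_2 = 0.
Solving: M_0 = 0, M_1 = -9/5, M_2 = 0.
On [-2, 1], with s_0(x) = a_0 + b_0·(x + 2) + c_0·(x + 2)² + d_0·(x + 2)³: c_0 = M_0/2 = 0, d_0 = (M_1 - M_0)/(6h_0) = -1/10, b_0 = Δ_0 - h_0(2M_0 + M_1)/6 = 19/10.

1.9000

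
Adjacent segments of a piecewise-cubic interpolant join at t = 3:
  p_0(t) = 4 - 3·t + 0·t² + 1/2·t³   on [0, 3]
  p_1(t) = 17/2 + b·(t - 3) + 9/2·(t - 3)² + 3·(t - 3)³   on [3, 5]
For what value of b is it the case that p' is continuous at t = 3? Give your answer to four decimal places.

10.5000

p_0'(t) = -3 + 0·t + 3/2·t², so p_0'(3) = 21/2. On the right, p_1'(3) = b, so b = 21/2.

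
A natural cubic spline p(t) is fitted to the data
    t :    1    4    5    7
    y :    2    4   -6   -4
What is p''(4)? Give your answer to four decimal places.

-9.5745

Let σ_i = p''(x_i). Step sizes h_i = 3, 1, 2; slopes of the chords Δ_i = (y_(i+1) - y_i)/h_i = 2/3, -10, 1.
  3·σ_0 + 8·σ_1 + 1·σ_2 = 6(Δ_1 - Δ_0) = -64
  1·σ_1 + 6·σ_2 + 2·σ_3 = 6(Δ_2 - Δ_1) = 66
Natural end conditions: σ_0 = σ_3 = 0.
Solving: σ_0 = 0, σ_1 = -450/47, σ_2 = 592/47, σ_3 = 0.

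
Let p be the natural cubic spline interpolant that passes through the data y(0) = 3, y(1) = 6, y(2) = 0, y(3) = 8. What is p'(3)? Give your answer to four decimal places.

12.3333

Let m_i = p''(x_i). Step sizes h_i = 1, 1, 1; slopes of the chords Δ_i = (y_(i+1) - y_i)/h_i = 3, -6, 8.
  1·m_0 + 4·m_1 + 1·m_2 = 6(Δ_1 - Δ_0) = -54
  1·m_1 + 4·m_2 + 1·m_3 = 6(Δ_2 - Δ_1) = 84
Natural end conditions: m_0 = m_3 = 0.
Solving: m_0 = 0, m_1 = -20, m_2 = 26, m_3 = 0.
On [2, 3], p'(x) = b_2 + 2c_2·(x - 2) + 3d_2·(x - 2)² with b_2 = Δ_2 - h_2(2m_2 + m_3)/6 = -2/3, c_2 = m_2/2 = 13, d_2 = (m_3 - m_2)/(6h_2) = -13/3. So p'(3) = 37/3.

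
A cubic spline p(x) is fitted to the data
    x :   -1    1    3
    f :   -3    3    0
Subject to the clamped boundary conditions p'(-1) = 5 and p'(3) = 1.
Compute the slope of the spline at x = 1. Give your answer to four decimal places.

-0.3750

Let M_i = p''(x_i). Step sizes h_i = 2, 2; slopes of the chords Δ_i = (y_(i+1) - y_i)/h_i = 3, -3/2.
  2·M_0 + 8·M_1 + 2·M_2 = 6(Δ_1 - Δ_0) = -27
Clamped end conditions give two more equations: 2h_0·M_0 + h_0·M_1 = 6(Δ_0 - p'(-1)) = -12 and h_1·M_1 + 2h_1·M_2 = 6(p'(3) - Δ_1) = 15.
Hence M_0 = -5/8, M_1 = -19/4, M_2 = 49/8.
On [1, 3], p'(x) = b_1 + 2c_1·(x - 1) + 3d_1·(x - 1)² with b_1 = Δ_1 - h_1(2M_1 + M_2)/6 = -3/8, c_1 = M_1/2 = -19/8, d_1 = (M_2 - M_1)/(6h_1) = 29/32. So p'(1) = -3/8.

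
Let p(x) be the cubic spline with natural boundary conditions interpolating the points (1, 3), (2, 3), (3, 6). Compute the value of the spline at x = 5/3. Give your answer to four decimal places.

2.7222

Write σ_i for p''(x_i). With h_i = 1, 1 and divided differences Δ_i = 0, 3, the continuity of p' gives the tridiagonal system
  1·σ_0 + 4·σ_1 + 1·σ_2 = 6(Δ_1 - Δ_0) = 18
Natural end conditions: σ_0 = σ_2 = 0.
Solving: σ_0 = 0, σ_1 = 9/2, σ_2 = 0.
On [1, 2], p(x) = 3 - 3/4·(x - 1) + 0·(x - 1)² + 3/4·(x - 1)³.
With (x - 1) = 2/3: p(5/3) = 49/18.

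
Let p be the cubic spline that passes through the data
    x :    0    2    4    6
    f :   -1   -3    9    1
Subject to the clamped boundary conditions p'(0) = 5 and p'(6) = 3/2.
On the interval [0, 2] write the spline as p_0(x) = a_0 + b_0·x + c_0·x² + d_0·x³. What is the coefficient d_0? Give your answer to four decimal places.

Let m_i = p''(x_i). Step sizes h_i = 2, 2, 2; slopes of the chords Δ_i = (y_(i+1) - y_i)/h_i = -1, 6, -4.
  2·m_0 + 8·m_1 + 2·m_2 = 6(Δ_1 - Δ_0) = 42
  2·m_1 + 8·m_2 + 2·m_3 = 6(Δ_2 - Δ_1) = -60
Clamped end conditions give two more equations: 2h_0·m_0 + h_0·m_1 = 6(Δ_0 - p'(0)) = -36 and h_2·m_2 + 2h_2·m_3 = 6(p'(6) - Δ_2) = 33.
Solving: m_0 = -461/30, m_1 = 191/15, m_2 = -437/30, m_3 = 233/15.
On [0, 2], with p_0(x) = a_0 + b_0·x + c_0·x² + d_0·x³: c_0 = m_0/2 = -461/60, d_0 = (m_1 - m_0)/(6h_0) = 281/120, b_0 = Δ_0 - h_0(2m_0 + m_1)/6 = 5.

2.3417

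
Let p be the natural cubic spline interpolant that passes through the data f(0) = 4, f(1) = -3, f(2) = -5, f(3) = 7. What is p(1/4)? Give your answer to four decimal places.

Let σ_i = p''(x_i). Step sizes h_i = 1, 1, 1; slopes of the chords Δ_i = (y_(i+1) - y_i)/h_i = -7, -2, 12.
  1·σ_0 + 4·σ_1 + 1·σ_2 = 6(Δ_1 - Δ_0) = 30
  1·σ_1 + 4·σ_2 + 1·σ_3 = 6(Δ_2 - Δ_1) = 84
Natural end conditions: σ_0 = σ_3 = 0.
Forward elimination and back-substitution give σ_0 = 0, σ_1 = 12/5, σ_2 = 102/5, σ_3 = 0.
On [0, 1], p(x) = 4 - 37/5·x + 0·x² + 2/5·x³.
With x = 1/4: p(1/4) = 69/32.

2.1563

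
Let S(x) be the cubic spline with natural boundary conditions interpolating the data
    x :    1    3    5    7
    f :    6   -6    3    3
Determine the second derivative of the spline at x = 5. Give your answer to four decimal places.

Let m_i = S''(x_i). Step sizes h_i = 2, 2, 2; slopes of the chords Δ_i = (y_(i+1) - y_i)/h_i = -6, 9/2, 0.
  2·m_0 + 8·m_1 + 2·m_2 = 6(Δ_1 - Δ_0) = 63
  2·m_1 + 8·m_2 + 2·m_3 = 6(Δ_2 - Δ_1) = -27
Natural end conditions: m_0 = m_3 = 0.
Solving: m_0 = 0, m_1 = 93/10, m_2 = -57/10, m_3 = 0.

-5.7000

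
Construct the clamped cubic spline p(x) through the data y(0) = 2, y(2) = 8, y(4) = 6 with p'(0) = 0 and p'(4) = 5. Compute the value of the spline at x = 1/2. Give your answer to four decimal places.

With M_i denoting the second derivative at x_i, h_i = 2, 2, and Δ_i = (y_(i+1) − y_i)/h_i = 3, -1:
  2·M_0 + 8·M_1 + 2·M_2 = 6(Δ_1 - Δ_0) = -24
Clamped end conditions give two more equations: 2h_0·M_0 + h_0·M_1 = 6(Δ_0 - p'(0)) = 18 and h_1·M_1 + 2h_1·M_2 = 6(p'(4) - Δ_1) = 36.
Hence M_0 = 35/4, M_1 = -17/2, M_2 = 53/4.
On [0, 2], p(x) = 2 + 0·x + 35/8·x² - 23/16·x³.
With x = 1/2: p(1/2) = 373/128.

2.9141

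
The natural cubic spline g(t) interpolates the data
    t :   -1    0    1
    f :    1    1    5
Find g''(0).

Put M_i = g'' at the i-th knot. Here h = (1, 1) and Δ = (0, 4), so the interior equations h_(i-1)·M_(i-1) + 2(h_(i-1)+h_i)·M_i + h_i·M_(i+1) = 6(Δ_i − Δ_(i-1)) read
  1·M_0 + 4·M_1 + 1·M_2 = 6(Δ_1 - Δ_0) = 24
Natural end conditions: M_0 = M_2 = 0.
Solving: M_0 = 0, M_1 = 6, M_2 = 0.

6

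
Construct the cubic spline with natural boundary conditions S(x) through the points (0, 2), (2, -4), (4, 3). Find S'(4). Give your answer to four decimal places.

Put m_i = S'' at the i-th knot. Here h = (2, 2) and Δ = (-3, 7/2), so the interior equations h_(i-1)·m_(i-1) + 2(h_(i-1)+h_i)·m_i + h_i·m_(i+1) = 6(Δ_i − Δ_(i-1)) read
  2·m_0 + 8·m_1 + 2·m_2 = 6(Δ_1 - Δ_0) = 39
Natural end conditions: m_0 = m_2 = 0.
Forward elimination and back-substitution give m_0 = 0, m_1 = 39/8, m_2 = 0.
On [2, 4], S'(x) = b_1 + 2c_1·(x - 2) + 3d_1·(x - 2)² with b_1 = Δ_1 - h_1(2m_1 + m_2)/6 = 1/4, c_1 = m_1/2 = 39/16, d_1 = (m_2 - m_1)/(6h_1) = -13/32. So S'(4) = 41/8.

5.1250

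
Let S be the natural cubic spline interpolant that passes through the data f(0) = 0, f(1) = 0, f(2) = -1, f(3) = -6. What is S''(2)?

Put M_i = S'' at the i-th knot. Here h = (1, 1, 1) and Δ = (0, -1, -5), so the interior equations h_(i-1)·M_(i-1) + 2(h_(i-1)+h_i)·M_i + h_i·M_(i+1) = 6(Δ_i − Δ_(i-1)) read
  1·M_0 + 4·M_1 + 1·M_2 = 6(Δ_1 - Δ_0) = -6
  1·M_1 + 4·M_2 + 1·M_3 = 6(Δ_2 - Δ_1) = -24
Natural end conditions: M_0 = M_3 = 0.
Solving: M_0 = 0, M_1 = 0, M_2 = -6, M_3 = 0.

-6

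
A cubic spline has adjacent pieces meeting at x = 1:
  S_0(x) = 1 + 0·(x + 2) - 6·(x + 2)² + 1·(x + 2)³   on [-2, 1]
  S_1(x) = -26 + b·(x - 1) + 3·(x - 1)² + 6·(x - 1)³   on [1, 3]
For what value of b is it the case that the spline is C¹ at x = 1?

S_0'(x) = 0 - 12·(x + 2) + 3·(x + 2)², so S_0'(1) = -9. On the right, S_1'(1) = b, so b = -9.

-9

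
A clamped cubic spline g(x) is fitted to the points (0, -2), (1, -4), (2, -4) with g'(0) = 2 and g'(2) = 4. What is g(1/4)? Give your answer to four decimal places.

Write M_i for g''(x_i). With h_i = 1, 1 and divided differences Δ_i = -2, 0, the continuity of g' gives the tridiagonal system
  1·M_0 + 4·M_1 + 1·M_2 = 6(Δ_1 - Δ_0) = 12
Clamped end conditions give two more equations: 2h_0·M_0 + h_0·M_1 = 6(Δ_0 - g'(0)) = -24 and h_1·M_1 + 2h_1·M_2 = 6(g'(2) - Δ_1) = 24.
Solving the tridiagonal system: M_0 = -14, M_1 = 4, M_2 = 10.
On [0, 1], g(x) = -2 + 2·x - 7·x² + 3·x³.
With x = 1/4: g(1/4) = -121/64.

-1.8906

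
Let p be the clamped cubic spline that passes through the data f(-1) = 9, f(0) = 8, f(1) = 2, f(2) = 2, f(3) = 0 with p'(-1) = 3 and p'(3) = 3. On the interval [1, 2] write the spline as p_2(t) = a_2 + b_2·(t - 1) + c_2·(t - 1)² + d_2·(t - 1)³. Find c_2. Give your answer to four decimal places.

With M_i denoting the second derivative at x_i, h_i = 1, 1, 1, 1, and Δ_i = (y_(i+1) − y_i)/h_i = -1, -6, 0, -2:
  1·M_0 + 4·M_1 + 1·M_2 = 6(Δ_1 - Δ_0) = -30
  1·M_1 + 4·M_2 + 1·M_3 = 6(Δ_2 - Δ_1) = 36
  1·M_2 + 4·M_3 + 1·M_4 = 6(Δ_3 - Δ_2) = -12
Clamped end conditions give two more equations: 2h_0·M_0 + h_0·M_1 = 6(Δ_0 - p'(-1)) = -24 and h_3·M_3 + 2h_3·M_4 = 6(p'(3) - Δ_3) = 30.
Solving the tridiagonal system: M_0 = -207/28, M_1 = -129/14, M_2 = 57/4, M_3 = -165/14, M_4 = 585/28.
On [1, 2], with p_2(t) = a_2 + b_2·(t - 1) + c_2·(t - 1)² + d_2·(t - 1)³: c_2 = M_2/2 = 57/8, d_2 = (M_3 - M_2)/(6h_2) = -243/56, b_2 = Δ_2 - h_2(2M_2 + M_3)/6 = -39/14.

7.1250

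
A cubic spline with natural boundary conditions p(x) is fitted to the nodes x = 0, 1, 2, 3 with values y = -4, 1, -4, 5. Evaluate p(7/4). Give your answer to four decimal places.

Let σ_i = p''(x_i). Step sizes h_i = 1, 1, 1; slopes of the chords Δ_i = (y_(i+1) - y_i)/h_i = 5, -5, 9.
  1·σ_0 + 4·σ_1 + 1·σ_2 = 6(Δ_1 - Δ_0) = -60
  1·σ_1 + 4·σ_2 + 1·σ_3 = 6(Δ_2 - Δ_1) = 84
Natural end conditions: σ_0 = σ_3 = 0.
Hence σ_0 = 0, σ_1 = -108/5, σ_2 = 132/5, σ_3 = 0.
On [1, 2], p(x) = 1 - 11/5·(x - 1) - 54/5·(x - 1)² + 8·(x - 1)³.
With (x - 1) = 3/4: p(7/4) = -67/20.

-3.3500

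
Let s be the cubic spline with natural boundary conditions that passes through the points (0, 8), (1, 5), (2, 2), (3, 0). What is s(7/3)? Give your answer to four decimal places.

Put σ_i = s'' at the i-th knot. Here h = (1, 1, 1) and Δ = (-3, -3, -2), so the interior equations h_(i-1)·σ_(i-1) + 2(h_(i-1)+h_i)·σ_i + h_i·σ_(i+1) = 6(Δ_i − Δ_(i-1)) read
  1·σ_0 + 4·σ_1 + 1·σ_2 = 6(Δ_1 - Δ_0) = 0
  1·σ_1 + 4·σ_2 + 1·σ_3 = 6(Δ_2 - Δ_1) = 6
Natural end conditions: σ_0 = σ_3 = 0.
Solving: σ_0 = 0, σ_1 = -2/5, σ_2 = 8/5, σ_3 = 0.
On [2, 3], s(t) = 2 - 38/15·(t - 2) + 4/5·(t - 2)² - 4/15·(t - 2)³.
With (t - 2) = 1/3: s(7/3) = 100/81.

1.2346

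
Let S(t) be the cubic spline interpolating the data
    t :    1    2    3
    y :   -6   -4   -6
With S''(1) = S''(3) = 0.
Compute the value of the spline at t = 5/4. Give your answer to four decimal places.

Let σ_i = S''(x_i). Step sizes h_i = 1, 1; slopes of the chords Δ_i = (y_(i+1) - y_i)/h_i = 2, -2.
  1·σ_0 + 4·σ_1 + 1·σ_2 = 6(Δ_1 - Δ_0) = -24
Natural end conditions: σ_0 = σ_2 = 0.
Hence σ_0 = 0, σ_1 = -6, σ_2 = 0.
On [1, 2], S(t) = -6 + 3·(t - 1) + 0·(t - 1)² - 1·(t - 1)³.
With (t - 1) = 1/4: S(5/4) = -337/64.

-5.2656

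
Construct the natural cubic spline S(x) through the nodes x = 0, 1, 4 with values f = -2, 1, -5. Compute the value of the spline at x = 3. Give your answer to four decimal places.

-1.3333

With M_i denoting the second derivative at x_i, h_i = 1, 3, and Δ_i = (y_(i+1) − y_i)/h_i = 3, -2:
  1·M_0 + 8·M_1 + 3·M_2 = 6(Δ_1 - Δ_0) = -30
Natural end conditions: M_0 = M_2 = 0.
Hence M_0 = 0, M_1 = -15/4, M_2 = 0.
On [1, 4], S(x) = 1 + 7/4·(x - 1) - 15/8·(x - 1)² + 5/24·(x - 1)³.
With (x - 1) = 2: S(3) = -4/3.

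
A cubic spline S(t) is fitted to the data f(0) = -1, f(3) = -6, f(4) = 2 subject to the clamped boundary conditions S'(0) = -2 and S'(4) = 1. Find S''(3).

13

Let m_i = S''(x_i). Step sizes h_i = 3, 1; slopes of the chords Δ_i = (y_(i+1) - y_i)/h_i = -5/3, 8.
  3·m_0 + 8·m_1 + 1·m_2 = 6(Δ_1 - Δ_0) = 58
Clamped end conditions give two more equations: 2h_0·m_0 + h_0·m_1 = 6(Δ_0 - S'(0)) = 2 and h_1·m_1 + 2h_1·m_2 = 6(S'(4) - Δ_1) = -42.
Forward elimination and back-substitution give m_0 = -37/6, m_1 = 13, m_2 = -55/2.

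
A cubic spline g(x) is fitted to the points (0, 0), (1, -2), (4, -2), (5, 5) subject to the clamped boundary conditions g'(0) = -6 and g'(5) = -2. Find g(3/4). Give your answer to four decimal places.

-1.8147

Write M_i for g''(x_i). With h_i = 1, 3, 1 and divided differences Δ_i = -2, 0, 7, the continuity of g' gives the tridiagonal system
  1·M_0 + 8·M_1 + 3·M_2 = 6(Δ_1 - Δ_0) = 12
  3·M_1 + 8·M_2 + 1·M_3 = 6(Δ_2 - Δ_1) = 42
Clamped end conditions give two more equations: 2h_0·M_0 + h_0·M_1 = 6(Δ_0 - g'(0)) = 24 and h_2·M_2 + 2h_2·M_3 = 6(g'(5) - Δ_2) = -54.
Solving: M_0 = 298/21, M_1 = -92/21, M_2 = 230/21, M_3 = -682/21.
On [0, 1], g(x) = 0 - 6·x + 149/21·x² - 65/21·x³.
With x = 3/4: g(3/4) = -813/448.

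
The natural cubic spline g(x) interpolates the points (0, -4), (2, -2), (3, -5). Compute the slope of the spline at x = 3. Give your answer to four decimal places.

-3.6667

Write m_i for g''(x_i). With h_i = 2, 1 and divided differences Δ_i = 1, -3, the continuity of g' gives the tridiagonal system
  2·m_0 + 6·m_1 + 1·m_2 = 6(Δ_1 - Δ_0) = -24
Natural end conditions: m_0 = m_2 = 0.
Forward elimination and back-substitution give m_0 = 0, m_1 = -4, m_2 = 0.
On [2, 3], g'(x) = b_1 + 2c_1·(x - 2) + 3d_1·(x - 2)² with b_1 = Δ_1 - h_1(2m_1 + m_2)/6 = -5/3, c_1 = m_1/2 = -2, d_1 = (m_2 - m_1)/(6h_1) = 2/3. So g'(3) = -11/3.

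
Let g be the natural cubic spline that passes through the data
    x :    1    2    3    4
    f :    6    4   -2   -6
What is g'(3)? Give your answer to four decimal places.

-5.6000

With M_i denoting the second derivative at x_i, h_i = 1, 1, 1, and Δ_i = (y_(i+1) − y_i)/h_i = -2, -6, -4:
  1·M_0 + 4·M_1 + 1·M_2 = 6(Δ_1 - Δ_0) = -24
  1·M_1 + 4·M_2 + 1·M_3 = 6(Δ_2 - Δ_1) = 12
Natural end conditions: M_0 = M_3 = 0.
Solving: M_0 = 0, M_1 = -36/5, M_2 = 24/5, M_3 = 0.
On [3, 4], g'(x) = b_2 + 2c_2·(x - 3) + 3d_2·(x - 3)² with b_2 = Δ_2 - h_2(2M_2 + M_3)/6 = -28/5, c_2 = M_2/2 = 12/5, d_2 = (M_3 - M_2)/(6h_2) = -4/5. So g'(3) = -28/5.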